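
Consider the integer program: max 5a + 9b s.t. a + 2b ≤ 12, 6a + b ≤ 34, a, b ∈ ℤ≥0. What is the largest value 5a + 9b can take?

Relaxing integrality, the LP optimum is 56.55 at (a,b) = (5.09, 3.45), which is not an integer point.
(a,b)=(4,4): 1·4+2·4=12≤12, 6·4+1·4=28≤34, objective 56.
(a,b)=(5,3): 1·5+2·3=11≤12, 6·5+1·3=33≤34, objective 52.
(a,b)=(3,4): 1·3+2·4=11≤12, 6·3+1·4=22≤34, objective 51.
The best lattice point is (4,4), giving 56.

56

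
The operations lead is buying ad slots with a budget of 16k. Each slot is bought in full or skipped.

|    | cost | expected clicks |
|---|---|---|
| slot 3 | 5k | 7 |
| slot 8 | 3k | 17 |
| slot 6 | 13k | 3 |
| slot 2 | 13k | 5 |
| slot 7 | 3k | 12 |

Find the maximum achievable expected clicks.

36

Treat it as a binary knapsack problem.
slot 3 + slot 8: cost 5 + 3 = 8 ≤ 16, expected clicks 7 + 17 = 24.
slot 3 + slot 8 + slot 7: cost 5 + 3 + 3 = 11 ≤ 16, expected clicks 7 + 17 + 12 = 36.
slot 8 + slot 7: cost 3 + 3 = 6 ≤ 16, expected clicks 17 + 12 = 29.
Best is slot 3, slot 8, and slot 7 with total expected clicks 36.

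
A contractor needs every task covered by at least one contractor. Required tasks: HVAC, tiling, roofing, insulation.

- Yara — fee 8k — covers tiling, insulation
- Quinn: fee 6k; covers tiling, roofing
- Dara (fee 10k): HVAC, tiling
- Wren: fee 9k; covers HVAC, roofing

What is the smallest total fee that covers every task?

The greedy cost-per-new-task heuristic would pick Quinn, Yara, and Wren for 23, but a cheaper cover exists.
Choose Yara and Wren: together they cover HVAC, tiling, roofing, insulation — every task.
Total fee: 8 + 9 = 17.
No cover costs less than 17.

17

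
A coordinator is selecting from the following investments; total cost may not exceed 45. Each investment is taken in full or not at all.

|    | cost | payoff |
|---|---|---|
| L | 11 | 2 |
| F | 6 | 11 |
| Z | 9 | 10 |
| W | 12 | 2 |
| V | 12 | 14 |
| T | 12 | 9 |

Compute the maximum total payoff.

44

Take F, Z, V, and T: cost 6 + 9 + 12 + 12 = 39 ≤ 45, payoff 11 + 10 + 14 + 9 = 44.
No other feasible combination does better.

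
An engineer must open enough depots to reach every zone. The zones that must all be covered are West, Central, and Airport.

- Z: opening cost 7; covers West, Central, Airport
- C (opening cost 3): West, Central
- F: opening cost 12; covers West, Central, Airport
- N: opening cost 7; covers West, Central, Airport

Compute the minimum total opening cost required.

7

The greedy cost-per-new-zone heuristic would pick C and Z for 10, but a cheaper cover exists.
Z alone covers West, Central, Airport — every zone.
Total opening cost: 7.
No cover costs less than 7.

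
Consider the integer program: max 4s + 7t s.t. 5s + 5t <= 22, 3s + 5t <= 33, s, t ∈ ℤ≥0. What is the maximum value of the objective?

Relaxing integrality, the LP optimum is 30.80 at (s,t) = (0, 4.4), which is not an integer point.
(s,t)=(0,4): 5·0+5·4=20≤22, 3·0+5·4=20≤33, objective 28.
(s,t)=(1,3): 5·1+5·3=20≤22, 3·1+5·3=18≤33, objective 25.
(s,t)=(0,3): 5·0+5·3=15≤22, 3·0+5·3=15≤33, objective 21.
Maximum is 28 at (s,t)=(0,4).

28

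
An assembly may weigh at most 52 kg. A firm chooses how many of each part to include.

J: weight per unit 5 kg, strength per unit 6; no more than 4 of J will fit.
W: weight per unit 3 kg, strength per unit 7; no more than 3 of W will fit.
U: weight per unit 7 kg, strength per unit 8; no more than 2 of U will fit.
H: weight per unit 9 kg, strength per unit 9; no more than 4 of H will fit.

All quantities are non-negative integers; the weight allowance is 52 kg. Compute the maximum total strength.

This is a bounded integer knapsack.
W has the best ratio (7/3); taking only W gives at most 3×7 = 21 (stopped by the supply cap of 3).
Mixing does better — 4×J, 3×W, 2×U, and 1×H: weight 52 ≤ 52, strength 4·6 + 3·7 + 2·8 + 1·9 = 70.

70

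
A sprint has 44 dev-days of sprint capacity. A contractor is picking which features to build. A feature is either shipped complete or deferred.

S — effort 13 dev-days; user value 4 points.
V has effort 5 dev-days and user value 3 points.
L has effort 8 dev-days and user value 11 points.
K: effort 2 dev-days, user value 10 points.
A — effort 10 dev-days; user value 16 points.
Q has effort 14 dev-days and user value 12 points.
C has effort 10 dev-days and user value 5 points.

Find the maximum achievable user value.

Allowing fractional choices, the relaxed optimum would be about 54.5, but features are indivisible.
L + K + A + Q + C: effort 8 + 2 + 10 + 14 + 10 = 44 ≤ 44, user value 11 + 10 + 16 + 12 + 5 = 54.
L + K + A + Q: effort 8 + 2 + 10 + 14 = 34 ≤ 44, user value 11 + 10 + 16 + 12 = 49.
V + L + K + A + Q: effort 5 + 8 + 2 + 10 + 14 = 39 ≤ 44, user value 3 + 11 + 10 + 16 + 12 = 52.
Best is L, K, A, Q, and C with total user value 54.

54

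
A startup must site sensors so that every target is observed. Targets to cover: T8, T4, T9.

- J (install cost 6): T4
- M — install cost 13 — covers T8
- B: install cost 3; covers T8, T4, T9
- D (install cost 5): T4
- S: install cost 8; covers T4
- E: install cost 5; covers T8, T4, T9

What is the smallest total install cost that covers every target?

This is a weighted set-cover instance.
B alone covers T8, T4, T9 — every target.
Total install cost: 3.
No cover costs less than 3.

3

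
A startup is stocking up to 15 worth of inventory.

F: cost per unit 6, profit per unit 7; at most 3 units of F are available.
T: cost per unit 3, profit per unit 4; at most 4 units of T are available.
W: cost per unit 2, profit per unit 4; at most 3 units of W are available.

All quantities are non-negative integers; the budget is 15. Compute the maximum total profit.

This is a bounded integer knapsack.
3×T and 3×W: cost 15 ≤ 15, profit 3·4 + 3·4 = 24.
1×F, 1×T, and 3×W: cost 15 ≤ 15, profit 1·7 + 1·4 + 3·4 = 23.
Best is 24.

24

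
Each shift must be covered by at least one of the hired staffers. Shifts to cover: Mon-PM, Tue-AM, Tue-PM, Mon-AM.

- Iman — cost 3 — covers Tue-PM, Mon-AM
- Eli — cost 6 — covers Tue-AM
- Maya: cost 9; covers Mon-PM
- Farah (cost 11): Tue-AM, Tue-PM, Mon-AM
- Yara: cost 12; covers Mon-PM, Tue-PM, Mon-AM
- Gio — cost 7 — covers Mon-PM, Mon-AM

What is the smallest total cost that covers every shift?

This is an integer covering problem.
Choose Iman, Eli, and Gio: together they cover Mon-PM, Tue-AM, Tue-PM, Mon-AM — every shift.
Total cost: 3 + 6 + 7 = 16.
No cover costs less than 16.

16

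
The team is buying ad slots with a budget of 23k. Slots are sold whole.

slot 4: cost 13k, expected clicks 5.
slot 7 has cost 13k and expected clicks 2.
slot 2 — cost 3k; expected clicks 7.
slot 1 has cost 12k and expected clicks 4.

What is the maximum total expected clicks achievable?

12

Allowing fractional choices, the relaxed optimum would be about 14.3, but ad slots are indivisible.
slot 7 + slot 2: cost 13 + 3 = 16 ≤ 23, expected clicks 2 + 7 = 9.
slot 2 + slot 1: cost 3 + 12 = 15 ≤ 23, expected clicks 7 + 4 = 11.
slot 4 + slot 2: cost 13 + 3 = 16 ≤ 23, expected clicks 5 + 7 = 12.
Best is slot 4 and slot 2 with total expected clicks 12.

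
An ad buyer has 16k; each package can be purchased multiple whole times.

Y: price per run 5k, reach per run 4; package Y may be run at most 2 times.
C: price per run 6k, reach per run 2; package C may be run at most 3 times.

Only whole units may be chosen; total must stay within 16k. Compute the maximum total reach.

This is a bounded integer knapsack.
Y has the best ratio (4/5); taking only Y gives at most 2×4 = 8 (stopped by the supply cap of 2).
Mixing does better — 2×Y and 1×C: price 16 ≤ 16, reach 2·4 + 1·2 = 10.

10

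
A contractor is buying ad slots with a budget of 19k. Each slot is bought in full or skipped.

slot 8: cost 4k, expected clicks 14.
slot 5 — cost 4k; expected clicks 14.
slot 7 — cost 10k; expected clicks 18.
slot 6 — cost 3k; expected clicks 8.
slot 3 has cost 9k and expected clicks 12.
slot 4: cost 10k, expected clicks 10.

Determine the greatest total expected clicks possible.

Treat it as a binary knapsack problem.
slot 8 + slot 5 + slot 7: cost 4 + 4 + 10 = 18 ≤ 19, expected clicks 14 + 14 + 18 = 46.
slot 8 + slot 7 + slot 6: cost 4 + 10 + 3 = 17 ≤ 19, expected clicks 14 + 18 + 8 = 40.
slot 5 + slot 7 + slot 6: cost 4 + 10 + 3 = 17 ≤ 19, expected clicks 14 + 18 + 8 = 40.
Best is slot 8, slot 5, and slot 7 with total expected clicks 46.

46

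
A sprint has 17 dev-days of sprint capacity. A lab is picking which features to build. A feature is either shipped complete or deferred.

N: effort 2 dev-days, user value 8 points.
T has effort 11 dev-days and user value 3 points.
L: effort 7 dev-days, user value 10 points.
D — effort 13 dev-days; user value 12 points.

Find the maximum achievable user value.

Treat it as a binary knapsack problem.
Take N and D: effort 2 + 13 = 15 ≤ 17, user value 8 + 12 = 20.
No other feasible combination does better.

20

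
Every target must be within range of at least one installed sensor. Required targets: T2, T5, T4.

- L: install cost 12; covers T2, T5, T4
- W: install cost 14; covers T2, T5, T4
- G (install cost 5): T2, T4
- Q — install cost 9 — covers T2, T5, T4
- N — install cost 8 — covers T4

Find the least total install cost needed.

9

The greedy cost-per-new-target heuristic would pick G and Q for 14, but a cheaper cover exists.
Q alone covers T2, T5, T4 — every target.
Total install cost: 9.
No cover costs less than 9.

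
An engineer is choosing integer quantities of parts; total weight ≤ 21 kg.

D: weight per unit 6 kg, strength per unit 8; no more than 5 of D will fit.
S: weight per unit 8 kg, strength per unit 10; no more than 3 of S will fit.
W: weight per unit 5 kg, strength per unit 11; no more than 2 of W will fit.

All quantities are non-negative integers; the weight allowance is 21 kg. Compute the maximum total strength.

2×S and 1×W: weight 21 ≤ 21, strength 2·10 + 1·11 = 31.
1×S and 2×W: weight 18 ≤ 21, strength 1·10 + 2·11 = 32.
Best is 32.

32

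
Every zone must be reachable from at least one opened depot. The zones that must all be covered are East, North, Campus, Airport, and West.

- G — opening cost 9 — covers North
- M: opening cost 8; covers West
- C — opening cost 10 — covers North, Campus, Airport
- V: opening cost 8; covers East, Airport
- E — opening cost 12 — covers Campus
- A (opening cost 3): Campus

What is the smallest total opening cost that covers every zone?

26

The greedy cost-per-new-zone heuristic would pick A, V, M, and G for 28, but a cheaper cover exists.
Choose M, C, and V: together they cover East, North, Campus, Airport, West — every zone.
Total opening cost: 8 + 10 + 8 = 26.
No cover costs less than 26.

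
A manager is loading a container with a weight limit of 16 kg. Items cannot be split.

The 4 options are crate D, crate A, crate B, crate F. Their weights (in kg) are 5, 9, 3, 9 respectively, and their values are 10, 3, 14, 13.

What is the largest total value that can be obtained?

27

Take crate B and crate F: weight 3 + 9 = 12 ≤ 16, value 14 + 13 = 27.
No other feasible combination does better.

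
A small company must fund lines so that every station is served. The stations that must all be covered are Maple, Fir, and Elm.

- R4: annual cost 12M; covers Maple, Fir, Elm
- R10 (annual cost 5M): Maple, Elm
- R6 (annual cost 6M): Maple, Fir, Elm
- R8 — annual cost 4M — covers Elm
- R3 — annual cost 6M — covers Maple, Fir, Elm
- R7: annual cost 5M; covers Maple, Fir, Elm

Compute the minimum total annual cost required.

5

R7 alone covers Maple, Fir, Elm — every station.
Total annual cost: 5.
No cover costs less than 5.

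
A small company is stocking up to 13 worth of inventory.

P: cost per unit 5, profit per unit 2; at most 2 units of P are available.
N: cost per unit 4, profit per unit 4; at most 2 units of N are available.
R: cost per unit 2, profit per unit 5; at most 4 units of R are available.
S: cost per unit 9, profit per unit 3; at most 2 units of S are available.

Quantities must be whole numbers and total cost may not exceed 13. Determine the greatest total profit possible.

Take 1×N and 4×R: cost 12 ≤ 13, profit 1·4 + 4·5 = 24.
R has the best ratio (5/2) and is taken to its limit of 4; remaining capacity is filled optimally with the others.

24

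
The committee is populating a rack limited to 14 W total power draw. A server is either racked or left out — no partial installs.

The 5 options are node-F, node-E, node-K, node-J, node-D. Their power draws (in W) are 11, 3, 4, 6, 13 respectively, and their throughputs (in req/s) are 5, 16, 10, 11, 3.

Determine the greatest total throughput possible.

37

Take node-E, node-K, and node-J: power draw 3 + 4 + 6 = 13 ≤ 14, throughput 16 + 10 + 11 = 37.
No other feasible combination does better.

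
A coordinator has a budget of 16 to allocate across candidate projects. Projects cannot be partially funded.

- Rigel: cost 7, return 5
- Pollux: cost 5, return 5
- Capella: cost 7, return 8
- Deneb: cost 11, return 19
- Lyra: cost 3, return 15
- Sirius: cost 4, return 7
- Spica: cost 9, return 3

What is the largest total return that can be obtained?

34

Deneb + Lyra: cost 11 + 3 = 14 ≤ 16, return 19 + 15 = 34.
Capella + Lyra + Sirius: cost 7 + 3 + 4 = 14 ≤ 16, return 8 + 15 + 7 = 30.
Pollux + Capella + Lyra: cost 5 + 7 + 3 = 15 ≤ 16, return 5 + 8 + 15 = 28.
Best is Deneb and Lyra with total return 34.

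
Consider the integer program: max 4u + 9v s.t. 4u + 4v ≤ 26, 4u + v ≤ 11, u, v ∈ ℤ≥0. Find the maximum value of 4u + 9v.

54

(u,v)=(0,6): 4·0+4·6=24≤26, 4·0+1·6=6≤11, objective 54.
(u,v)=(1,5): 4·1+4·5=24≤26, 4·1+1·5=9≤11, objective 49.
(u,v)=(0,5): 4·0+4·5=20≤26, 4·0+1·5=5≤11, objective 45.
The best lattice point is (0,6), giving 54.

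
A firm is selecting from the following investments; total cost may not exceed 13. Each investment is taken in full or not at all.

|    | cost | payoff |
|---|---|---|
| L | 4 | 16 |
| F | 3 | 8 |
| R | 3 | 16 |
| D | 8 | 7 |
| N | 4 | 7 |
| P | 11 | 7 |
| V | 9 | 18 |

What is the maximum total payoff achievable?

Treat it as a binary knapsack problem.
Allowing fractional choices, the relaxed optimum would be about 46.0, but investments are indivisible.
R + V: cost 3 + 9 = 12 ≤ 13, payoff 16 + 18 = 34.
L + R + N: cost 4 + 3 + 4 = 11 ≤ 13, payoff 16 + 16 + 7 = 39.
L + F + R: cost 4 + 3 + 3 = 10 ≤ 13, payoff 16 + 8 + 16 = 40.
Best is L, F, and R with total payoff 40.

40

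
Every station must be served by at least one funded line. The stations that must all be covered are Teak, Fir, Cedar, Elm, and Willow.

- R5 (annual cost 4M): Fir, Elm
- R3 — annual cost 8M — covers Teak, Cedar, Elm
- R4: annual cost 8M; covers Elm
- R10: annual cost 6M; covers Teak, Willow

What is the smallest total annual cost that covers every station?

18

This is a weighted set-cover instance.
Choose R5, R3, and R10: together they cover Teak, Fir, Cedar, Elm, Willow — every station.
Total annual cost: 4 + 8 + 6 = 18.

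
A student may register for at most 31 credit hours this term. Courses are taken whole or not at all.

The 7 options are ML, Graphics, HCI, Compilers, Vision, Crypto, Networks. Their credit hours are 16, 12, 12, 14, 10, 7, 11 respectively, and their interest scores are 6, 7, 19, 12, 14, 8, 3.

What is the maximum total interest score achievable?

Treat it as a binary knapsack problem.
Take HCI, Vision, and Crypto: credit hours 12 + 10 + 7 = 29 ≤ 31, interest score 19 + 14 + 8 = 41.
No other feasible combination does better.

41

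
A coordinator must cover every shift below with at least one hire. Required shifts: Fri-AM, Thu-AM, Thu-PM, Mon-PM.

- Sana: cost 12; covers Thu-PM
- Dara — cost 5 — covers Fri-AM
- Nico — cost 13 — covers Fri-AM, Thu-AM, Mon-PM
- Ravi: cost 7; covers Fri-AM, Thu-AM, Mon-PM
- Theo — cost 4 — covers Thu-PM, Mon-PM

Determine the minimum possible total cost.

This is a weighted set-cover instance.
Choose Ravi and Theo: together they cover Fri-AM, Thu-AM, Thu-PM, Mon-PM — every shift.
Total cost: 7 + 4 = 11.
No cover costs less than 11.

11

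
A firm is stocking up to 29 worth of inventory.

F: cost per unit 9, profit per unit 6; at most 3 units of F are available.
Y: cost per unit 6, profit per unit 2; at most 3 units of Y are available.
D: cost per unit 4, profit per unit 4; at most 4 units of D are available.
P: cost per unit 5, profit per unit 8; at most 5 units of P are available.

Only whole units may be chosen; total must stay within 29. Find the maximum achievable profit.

P has the best ratio (8/5); taking only P gives at most 5×8 = 40 (stopped by the cost limit).
Mixing does better — 1×D and 5×P: cost 29 ≤ 29, profit 1·4 + 5·8 = 44.

44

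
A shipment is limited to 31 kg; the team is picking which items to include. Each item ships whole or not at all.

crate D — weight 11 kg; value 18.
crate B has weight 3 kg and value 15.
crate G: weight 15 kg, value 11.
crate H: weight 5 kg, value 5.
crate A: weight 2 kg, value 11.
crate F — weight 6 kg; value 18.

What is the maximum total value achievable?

67

This is a 0-1 knapsack instance.
Allowing fractional choices, the relaxed optimum would be about 69.9, but items are indivisible.
crate D + crate B + crate H + crate A + crate F: weight 11 + 3 + 5 + 2 + 6 = 27 ≤ 31, value 18 + 15 + 5 + 11 + 18 = 67.
crate B + crate G + crate H + crate A + crate F: weight 3 + 15 + 5 + 2 + 6 = 31 ≤ 31, value 15 + 11 + 5 + 11 + 18 = 60.
crate D + crate B + crate A + crate F: weight 11 + 3 + 2 + 6 = 22 ≤ 31, value 18 + 15 + 11 + 18 = 62.
Best is crate D, crate B, crate H, crate A, and crate F with total value 67.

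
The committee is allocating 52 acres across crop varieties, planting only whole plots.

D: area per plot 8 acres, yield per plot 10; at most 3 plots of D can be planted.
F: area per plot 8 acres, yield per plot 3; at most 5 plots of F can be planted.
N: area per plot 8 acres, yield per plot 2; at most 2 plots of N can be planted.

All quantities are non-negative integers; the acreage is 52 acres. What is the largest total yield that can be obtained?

This is a bounded integer knapsack.
3×D, 2×F, and 1×N: area 48 ≤ 52, yield 3·10 + 2·3 + 1·2 = 38.
3×D and 3×F: area 48 ≤ 52, yield 3·10 + 3·3 = 39.
Best is 39.

39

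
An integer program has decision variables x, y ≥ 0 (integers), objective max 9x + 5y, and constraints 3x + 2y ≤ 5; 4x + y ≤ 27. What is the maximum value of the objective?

14

The continuous relaxation peaks at (1.67, 0) with value 15.00; rounding to a feasible lattice point costs some objective.
(x,y)=(1,1): 3·1+2·1=5≤5, 4·1+1·1=5≤27, objective 14.
(x,y)=(0,2): 3·0+2·2=4≤5, 4·0+1·2=2≤27, objective 10.
(x,y)=(1,0): 3·1+2·0=3≤5, 4·1+1·0=4≤27, objective 9.
No feasible integer point exceeds 14.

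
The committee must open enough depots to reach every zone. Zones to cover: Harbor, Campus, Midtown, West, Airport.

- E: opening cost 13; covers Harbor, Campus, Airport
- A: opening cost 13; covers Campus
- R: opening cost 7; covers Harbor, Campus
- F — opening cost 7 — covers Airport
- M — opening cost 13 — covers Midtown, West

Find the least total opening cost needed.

The greedy cost-per-new-zone heuristic would pick R, M, and F for 27, but a cheaper cover exists.
Choose E and M: together they cover Harbor, Campus, Midtown, West, Airport — every zone.
Total opening cost: 13 + 13 = 26.
No cover costs less than 26.

26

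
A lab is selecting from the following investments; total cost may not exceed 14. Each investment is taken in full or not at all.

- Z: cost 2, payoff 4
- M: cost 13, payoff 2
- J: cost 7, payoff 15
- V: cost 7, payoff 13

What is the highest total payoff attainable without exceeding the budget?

28

J + V: cost 7 + 7 = 14 ≤ 14, payoff 15 + 13 = 28.
Z + J: cost 2 + 7 = 9 ≤ 14, payoff 4 + 15 = 19.
Best is J and V with total payoff 28.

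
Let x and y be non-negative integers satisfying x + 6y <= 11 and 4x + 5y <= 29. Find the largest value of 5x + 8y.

Relaxing integrality, the LP optimum is 37.63 at (x,y) = (6.26, 0.789), which is not an integer point.
(x,y)=(7,0): 1·7+6·0=7≤11, 4·7+5·0=28≤29, objective 35.
(x,y)=(5,1): 1·5+6·1=11≤11, 4·5+5·1=25≤29, objective 33.
(x,y)=(6,0): 1·6+6·0=6≤11, 4·6+5·0=24≤29, objective 30.
(x,y)=(5,0): 1·5+6·0=5≤11, 4·5+5·0=20≤29, objective 25.
The best lattice point is (7,0), giving 35.

35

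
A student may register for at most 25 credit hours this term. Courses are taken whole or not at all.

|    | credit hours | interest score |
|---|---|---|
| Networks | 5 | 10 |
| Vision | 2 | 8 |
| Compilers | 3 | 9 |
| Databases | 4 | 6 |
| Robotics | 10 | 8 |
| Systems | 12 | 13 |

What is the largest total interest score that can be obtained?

Networks + Compilers + Databases + Systems: credit hours 5 + 3 + 4 + 12 = 24 ≤ 25, interest score 10 + 9 + 6 + 13 = 38.
Networks + Vision + Compilers + Databases + Robotics: credit hours 5 + 2 + 3 + 4 + 10 = 24 ≤ 25, interest score 10 + 8 + 9 + 6 + 8 = 41.
Networks + Vision + Compilers + Systems: credit hours 5 + 2 + 3 + 12 = 22 ≤ 25, interest score 10 + 8 + 9 + 13 = 40.
Best is Networks, Vision, Compilers, Databases, and Robotics with total interest score 41.

41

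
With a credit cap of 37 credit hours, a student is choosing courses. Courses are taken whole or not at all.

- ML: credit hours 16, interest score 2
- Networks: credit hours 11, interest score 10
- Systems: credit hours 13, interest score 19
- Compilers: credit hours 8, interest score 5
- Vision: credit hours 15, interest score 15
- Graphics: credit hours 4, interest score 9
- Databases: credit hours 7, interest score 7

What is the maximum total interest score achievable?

Networks + Systems + Graphics + Databases: credit hours 11 + 13 + 4 + 7 = 35 ≤ 37, interest score 10 + 19 + 9 + 7 = 45.
Systems + Vision + Graphics: credit hours 13 + 15 + 4 = 32 ≤ 37, interest score 19 + 15 + 9 = 43.
Best is Networks, Systems, Graphics, and Databases with total interest score 45.

45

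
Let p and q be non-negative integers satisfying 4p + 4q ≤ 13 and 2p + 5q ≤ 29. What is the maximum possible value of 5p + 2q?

(p,q)=(3,0): 4·3+4·0=12≤13, 2·3+5·0=6≤29, objective 15.
(p,q)=(2,1): 4·2+4·1=12≤13, 2·2+5·1=9≤29, objective 12.
(p,q)=(2,0): 4·2+4·0=8≤13, 2·2+5·0=4≤29, objective 10.
Maximum is 15 at (p,q)=(3,0).

15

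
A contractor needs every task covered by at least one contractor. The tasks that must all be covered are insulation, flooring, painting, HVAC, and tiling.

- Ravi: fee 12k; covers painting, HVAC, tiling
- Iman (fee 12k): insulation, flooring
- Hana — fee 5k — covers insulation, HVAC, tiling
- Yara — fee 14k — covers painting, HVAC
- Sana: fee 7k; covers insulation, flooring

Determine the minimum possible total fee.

19

The greedy cost-per-new-task heuristic would pick Hana, Sana, and Ravi for 24, but a cheaper cover exists.
Choose Ravi and Sana: together they cover insulation, flooring, painting, HVAC, tiling — every task.
Total fee: 12 + 7 = 19.
No cover costs less than 19.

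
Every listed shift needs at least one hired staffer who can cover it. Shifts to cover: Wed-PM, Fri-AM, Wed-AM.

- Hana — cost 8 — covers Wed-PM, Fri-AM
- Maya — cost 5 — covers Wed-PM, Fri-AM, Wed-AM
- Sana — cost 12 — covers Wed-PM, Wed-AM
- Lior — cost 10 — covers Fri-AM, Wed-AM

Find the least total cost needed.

This is an integer covering problem.
Maya alone covers Wed-PM, Fri-AM, Wed-AM — every shift.
Total cost: 5.
No cover costs less than 5.

5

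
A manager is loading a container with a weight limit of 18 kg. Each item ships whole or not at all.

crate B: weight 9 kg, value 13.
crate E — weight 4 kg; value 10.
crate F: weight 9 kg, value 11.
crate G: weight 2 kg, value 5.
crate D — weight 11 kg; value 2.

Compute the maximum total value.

28

Take crate B, crate E, and crate G: weight 9 + 4 + 2 = 15 ≤ 18, value 13 + 10 + 5 = 28.
No other feasible combination does better.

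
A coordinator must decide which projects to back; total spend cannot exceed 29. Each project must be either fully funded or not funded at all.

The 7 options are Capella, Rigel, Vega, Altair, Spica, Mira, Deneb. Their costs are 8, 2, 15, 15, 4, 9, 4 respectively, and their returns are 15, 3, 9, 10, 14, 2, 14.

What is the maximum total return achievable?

48

Take Capella, Rigel, Spica, Mira, and Deneb: cost 8 + 2 + 4 + 9 + 4 = 27 ≤ 29, return 15 + 3 + 14 + 2 + 14 = 48.
No other feasible combination does better.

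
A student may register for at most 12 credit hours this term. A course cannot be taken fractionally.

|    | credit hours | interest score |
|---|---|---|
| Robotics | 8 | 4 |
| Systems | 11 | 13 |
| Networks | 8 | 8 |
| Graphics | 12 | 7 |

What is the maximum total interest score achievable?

Allowing fractional choices, the relaxed optimum would be about 14.0, but courses are indivisible.
Systems: credit hours 11 ≤ 12, interest score 13.
Graphics: credit hours 12 ≤ 12, interest score 7.
Networks: credit hours 8 ≤ 12, interest score 8.
Best is Systems with total interest score 13.

13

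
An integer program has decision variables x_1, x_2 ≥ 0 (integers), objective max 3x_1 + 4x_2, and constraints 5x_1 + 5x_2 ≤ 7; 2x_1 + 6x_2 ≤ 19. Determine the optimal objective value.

The continuous relaxation peaks at (0, 1.4) with value 5.60; rounding to a feasible lattice point costs some objective.
(x_1,x_2)=(0,1): 5·0+5·1=5≤7, 2·0+6·1=6≤19, objective 4.
(x_1,x_2)=(1,0): 5·1+5·0=5≤7, 2·1+6·0=2≤19, objective 3.
(x_1,x_2)=(0,0): 5·0+5·0=0≤7, 2·0+6·0=0≤19, objective 0.
Maximum is 4 at (x_1,x_2)=(0,1).

4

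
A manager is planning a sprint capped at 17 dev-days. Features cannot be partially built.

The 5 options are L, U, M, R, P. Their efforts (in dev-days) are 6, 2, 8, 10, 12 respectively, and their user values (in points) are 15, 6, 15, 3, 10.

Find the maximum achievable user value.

36

L + U + M: effort 6 + 2 + 8 = 16 ≤ 17, user value 15 + 6 + 15 = 36.
L + U: effort 6 + 2 = 8 ≤ 17, user value 15 + 6 = 21.
L + M: effort 6 + 8 = 14 ≤ 17, user value 15 + 15 = 30.
Best is L, U, and M with total user value 36.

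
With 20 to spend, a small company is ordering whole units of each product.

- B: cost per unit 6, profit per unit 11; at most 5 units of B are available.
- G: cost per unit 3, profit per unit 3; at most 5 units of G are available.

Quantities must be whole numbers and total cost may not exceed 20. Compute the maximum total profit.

This is a bounded integer knapsack.
B has the best ratio (11/6); taking only B gives at most 3×11 = 33 (stopped by the cost limit).
Optimal: 3×B: cost 18 ≤ 20, profit 3·11 = 33.

33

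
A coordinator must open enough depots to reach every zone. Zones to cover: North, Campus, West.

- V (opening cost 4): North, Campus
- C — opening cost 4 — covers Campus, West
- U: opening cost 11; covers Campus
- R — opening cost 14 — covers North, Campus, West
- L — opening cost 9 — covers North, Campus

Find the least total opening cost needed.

8

Choose V and C: together they cover North, Campus, West — every zone.
Total opening cost: 4 + 4 = 8.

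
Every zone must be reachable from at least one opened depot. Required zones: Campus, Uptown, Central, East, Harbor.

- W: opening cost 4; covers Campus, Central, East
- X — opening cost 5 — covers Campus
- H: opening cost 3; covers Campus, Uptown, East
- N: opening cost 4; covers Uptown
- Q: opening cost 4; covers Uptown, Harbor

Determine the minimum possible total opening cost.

The greedy cost-per-new-zone heuristic would pick H, W, and Q for 11, but a cheaper cover exists.
Choose W and Q: together they cover Campus, Uptown, Central, East, Harbor — every zone.
Total opening cost: 4 + 4 = 8.
No cover costs less than 8.

8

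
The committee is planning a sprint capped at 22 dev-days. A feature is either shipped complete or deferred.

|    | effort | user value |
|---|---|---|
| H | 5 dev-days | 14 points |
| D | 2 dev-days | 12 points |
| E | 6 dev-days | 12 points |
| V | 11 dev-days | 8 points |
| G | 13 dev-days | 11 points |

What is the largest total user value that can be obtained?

Allowing fractional choices, the relaxed optimum would be about 45.6, but features are indivisible.
H + D + G: effort 5 + 2 + 13 = 20 ≤ 22, user value 14 + 12 + 11 = 37.
H + D + E: effort 5 + 2 + 6 = 13 ≤ 22, user value 14 + 12 + 12 = 38.
D + E + G: effort 2 + 6 + 13 = 21 ≤ 22, user value 12 + 12 + 11 = 35.
Best is H, D, and E with total user value 38.

38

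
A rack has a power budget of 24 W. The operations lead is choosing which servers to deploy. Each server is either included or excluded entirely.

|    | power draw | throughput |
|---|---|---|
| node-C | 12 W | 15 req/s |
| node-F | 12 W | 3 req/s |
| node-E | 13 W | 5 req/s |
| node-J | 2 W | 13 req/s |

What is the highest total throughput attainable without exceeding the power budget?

28

Allowing fractional choices, the relaxed optimum would be about 31.8, but servers are indivisible.
node-C + node-J: power draw 12 + 2 = 14 ≤ 24, throughput 15 + 13 = 28.
node-E + node-J: power draw 13 + 2 = 15 ≤ 24, throughput 5 + 13 = 18.
Best is node-C and node-J with total throughput 28.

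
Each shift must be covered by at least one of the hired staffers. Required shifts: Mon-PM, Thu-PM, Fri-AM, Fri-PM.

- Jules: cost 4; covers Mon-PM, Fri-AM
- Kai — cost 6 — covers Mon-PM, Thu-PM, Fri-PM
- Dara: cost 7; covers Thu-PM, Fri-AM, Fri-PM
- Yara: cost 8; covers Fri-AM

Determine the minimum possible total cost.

10

Choose Jules and Kai: together they cover Mon-PM, Thu-PM, Fri-AM, Fri-PM — every shift.
Total cost: 4 + 6 = 10.
No cover costs less than 10.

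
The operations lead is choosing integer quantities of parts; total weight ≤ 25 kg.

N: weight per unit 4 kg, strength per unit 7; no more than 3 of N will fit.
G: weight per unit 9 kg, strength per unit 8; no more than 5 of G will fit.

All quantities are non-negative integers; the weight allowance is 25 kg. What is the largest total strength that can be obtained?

Take 3×N and 1×G: weight 21 ≤ 25, strength 3·7 + 1·8 = 29.
N has the best ratio (7/4) and is taken to its limit of 3; remaining capacity is filled optimally with the others.

29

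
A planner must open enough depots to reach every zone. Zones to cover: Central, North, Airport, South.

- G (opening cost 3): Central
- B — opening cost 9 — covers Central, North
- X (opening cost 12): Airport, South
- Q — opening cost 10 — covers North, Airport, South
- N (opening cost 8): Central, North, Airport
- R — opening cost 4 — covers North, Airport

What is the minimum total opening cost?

13

The greedy cost-per-new-zone heuristic would pick R, G, and Q for 17, but a cheaper cover exists.
Choose G and Q: together they cover Central, North, Airport, South — every zone.
Total opening cost: 3 + 10 = 13.
No cover costs less than 13.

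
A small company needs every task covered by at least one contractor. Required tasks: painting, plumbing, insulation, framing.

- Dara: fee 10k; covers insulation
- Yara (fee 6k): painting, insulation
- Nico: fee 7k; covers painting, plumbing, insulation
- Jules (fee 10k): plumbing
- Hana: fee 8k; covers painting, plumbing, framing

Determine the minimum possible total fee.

The greedy cost-per-new-task heuristic would pick Nico and Hana for 15, but a cheaper cover exists.
Choose Yara and Hana: together they cover painting, plumbing, insulation, framing — every task.
Total fee: 6 + 8 = 14.
No cover costs less than 14.

14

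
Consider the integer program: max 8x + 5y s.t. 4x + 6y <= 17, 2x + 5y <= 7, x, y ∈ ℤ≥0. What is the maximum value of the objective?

(x,y)=(3,0): 4·3+6·0=12≤17, 2·3+5·0=6≤7, objective 24.
(x,y)=(2,0): 4·2+6·0=8≤17, 2·2+5·0=4≤7, objective 16.
Maximum is 24 at (x,y)=(3,0).

24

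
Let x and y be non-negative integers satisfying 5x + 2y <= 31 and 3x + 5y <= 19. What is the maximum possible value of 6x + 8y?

36

(x,y)=(6,0) is feasible, giving 36.
(x,y)=(5,0) is feasible, giving 30.
Maximum is 36 at (x,y)=(6,0).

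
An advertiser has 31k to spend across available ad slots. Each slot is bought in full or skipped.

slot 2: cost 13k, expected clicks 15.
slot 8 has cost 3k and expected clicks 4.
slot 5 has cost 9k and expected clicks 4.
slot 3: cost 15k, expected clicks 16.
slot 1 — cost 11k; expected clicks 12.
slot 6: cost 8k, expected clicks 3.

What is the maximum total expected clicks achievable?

Allowing fractional choices, the relaxed optimum would be about 35.3, but ad slots are indivisible.
slot 2 + slot 8 + slot 1: cost 13 + 3 + 11 = 27 ≤ 31, expected clicks 15 + 4 + 12 = 31.
slot 8 + slot 3 + slot 1: cost 3 + 15 + 11 = 29 ≤ 31, expected clicks 4 + 16 + 12 = 32.
slot 2 + slot 8 + slot 3: cost 13 + 3 + 15 = 31 ≤ 31, expected clicks 15 + 4 + 16 = 35.
Best is slot 2, slot 8, and slot 3 with total expected clicks 35.

35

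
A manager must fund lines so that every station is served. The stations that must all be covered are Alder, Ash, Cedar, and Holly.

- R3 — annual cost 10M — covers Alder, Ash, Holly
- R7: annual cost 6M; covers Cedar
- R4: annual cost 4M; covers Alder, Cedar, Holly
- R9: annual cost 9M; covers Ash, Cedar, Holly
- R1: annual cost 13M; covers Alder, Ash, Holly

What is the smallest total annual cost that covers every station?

13

Choose R4 and R9: together they cover Alder, Ash, Cedar, Holly — every station.
Total annual cost: 4 + 9 = 13.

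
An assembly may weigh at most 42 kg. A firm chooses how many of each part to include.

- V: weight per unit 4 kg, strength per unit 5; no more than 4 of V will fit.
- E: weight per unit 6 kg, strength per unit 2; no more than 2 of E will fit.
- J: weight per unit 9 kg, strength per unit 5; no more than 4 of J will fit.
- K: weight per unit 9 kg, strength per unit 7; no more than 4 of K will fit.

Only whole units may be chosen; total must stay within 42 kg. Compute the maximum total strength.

This is a bounded integer knapsack.
3×V and 3×K: weight 39 ≤ 42, strength 3·5 + 3·7 = 36.
4×V, 1×E, and 2×K: weight 40 ≤ 42, strength 4·5 + 1·2 + 2·7 = 36.
Best is 36.

36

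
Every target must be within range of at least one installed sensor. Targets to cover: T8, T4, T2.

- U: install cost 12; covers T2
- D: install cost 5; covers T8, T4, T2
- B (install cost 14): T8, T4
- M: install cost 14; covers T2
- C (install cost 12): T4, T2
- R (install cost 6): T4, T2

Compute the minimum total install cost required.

5

D alone covers T8, T4, T2 — every target.
Total install cost: 5.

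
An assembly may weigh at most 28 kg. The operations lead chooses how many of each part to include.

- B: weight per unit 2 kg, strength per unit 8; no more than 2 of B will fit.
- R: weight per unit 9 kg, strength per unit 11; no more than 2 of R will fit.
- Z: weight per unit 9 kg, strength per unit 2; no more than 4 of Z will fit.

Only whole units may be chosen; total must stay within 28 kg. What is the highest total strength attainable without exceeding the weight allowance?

This is a bounded integer knapsack.
B has the best ratio (8/2); taking only B gives at most 2×8 = 16 (stopped by the supply cap of 2).
Mixing does better — 2×B and 2×R: weight 22 ≤ 28, strength 2·8 + 2·11 = 38.

38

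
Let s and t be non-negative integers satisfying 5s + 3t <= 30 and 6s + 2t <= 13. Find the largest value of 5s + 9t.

The continuous relaxation peaks at (0, 6.5) with value 58.50; rounding to a feasible lattice point costs some objective.
(s,t)=(0,6): 5·0+3·6=18≤30, 6·0+2·6=12≤13, objective 54.
(s,t)=(0,5): 5·0+3·5=15≤30, 6·0+2·5=10≤13, objective 45.
Maximum is 54 at (s,t)=(0,6).

54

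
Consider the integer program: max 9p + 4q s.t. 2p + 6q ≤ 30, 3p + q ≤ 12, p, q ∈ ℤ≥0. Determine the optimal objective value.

(p,q)=(3,3): 2·3+6·3=24≤30, 3·3+1·3=12≤12, objective 39.
(p,q)=(3,2): 2·3+6·2=18≤30, 3·3+1·2=11≤12, objective 35.
(p,q)=(2,4): 2·2+6·4=28≤30, 3·2+1·4=10≤12, objective 34.
The best lattice point is (3,3), giving 39.

39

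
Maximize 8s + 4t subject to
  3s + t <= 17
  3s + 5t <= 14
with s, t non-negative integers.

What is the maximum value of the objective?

(s,t)=(4,0): 3·4+1·0=12≤17, 3·4+5·0=12≤14, objective 32.
(s,t)=(3,1): 3·3+1·1=10≤17, 3·3+5·1=14≤14, objective 28.
(s,t)=(3,0): 3·3+1·0=9≤17, 3·3+5·0=9≤14, objective 24.
Maximum is 32 at (s,t)=(4,0).

32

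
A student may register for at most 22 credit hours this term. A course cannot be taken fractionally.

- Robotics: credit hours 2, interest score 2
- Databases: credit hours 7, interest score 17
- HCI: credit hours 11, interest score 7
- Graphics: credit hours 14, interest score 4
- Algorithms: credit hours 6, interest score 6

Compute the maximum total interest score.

26

This is an integer program with binary decision variables.
Allowing fractional choices, the relaxed optimum would be about 29.5, but courses are indivisible.
Databases + HCI: credit hours 7 + 11 = 18 ≤ 22, interest score 17 + 7 = 24.
Robotics + Databases + Algorithms: credit hours 2 + 7 + 6 = 15 ≤ 22, interest score 2 + 17 + 6 = 25.
Robotics + Databases + HCI: credit hours 2 + 7 + 11 = 20 ≤ 22, interest score 2 + 17 + 7 = 26.
Best is Robotics, Databases, and HCI with total interest score 26.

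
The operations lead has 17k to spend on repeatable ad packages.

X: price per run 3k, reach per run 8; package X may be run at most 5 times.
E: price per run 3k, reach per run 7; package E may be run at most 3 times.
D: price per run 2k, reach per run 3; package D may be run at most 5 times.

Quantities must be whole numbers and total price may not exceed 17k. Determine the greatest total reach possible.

X has the best ratio (8/3); taking only X gives at most 5×8 = 40 (stopped by the price limit).
Mixing does better — 5×X and 1×D: price 17 ≤ 17, reach 5·8 + 1·3 = 43.

43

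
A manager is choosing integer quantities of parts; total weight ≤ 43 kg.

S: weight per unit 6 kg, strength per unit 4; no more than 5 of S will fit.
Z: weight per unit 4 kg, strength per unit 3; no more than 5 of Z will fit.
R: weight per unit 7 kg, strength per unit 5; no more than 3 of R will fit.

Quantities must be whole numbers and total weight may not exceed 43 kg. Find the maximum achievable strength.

5×Z and 3×R: weight 41 ≤ 43, strength 5·3 + 3·5 = 30.
1×S, 4×Z, and 3×R: weight 43 ≤ 43, strength 1·4 + 4·3 + 3·5 = 31.
Best is 31.

31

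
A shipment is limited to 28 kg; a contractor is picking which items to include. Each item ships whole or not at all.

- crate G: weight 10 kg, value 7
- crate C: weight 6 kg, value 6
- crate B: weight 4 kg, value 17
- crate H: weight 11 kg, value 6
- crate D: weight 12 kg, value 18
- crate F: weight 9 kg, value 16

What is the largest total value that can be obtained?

Allowing fractional choices, the relaxed optimum would be about 54.0, but items are indivisible.
crate G + crate B + crate D: weight 10 + 4 + 12 = 26 ≤ 28, value 7 + 17 + 18 = 42.
crate B + crate D + crate F: weight 4 + 12 + 9 = 25 ≤ 28, value 17 + 18 + 16 = 51.
Best is crate B, crate D, and crate F with total value 51.

51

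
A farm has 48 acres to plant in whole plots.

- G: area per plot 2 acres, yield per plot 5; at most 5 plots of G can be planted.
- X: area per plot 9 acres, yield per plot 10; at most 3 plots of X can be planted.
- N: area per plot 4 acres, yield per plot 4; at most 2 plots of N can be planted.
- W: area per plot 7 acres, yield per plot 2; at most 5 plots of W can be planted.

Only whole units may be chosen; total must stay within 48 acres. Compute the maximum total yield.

G has the best ratio (5/2); taking only G gives at most 5×5 = 25 (stopped by the supply cap of 5).
Mixing does better — 5×G, 3×X, and 2×N: area 45 ≤ 48, yield 5·5 + 3·10 + 2·4 = 63.

63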